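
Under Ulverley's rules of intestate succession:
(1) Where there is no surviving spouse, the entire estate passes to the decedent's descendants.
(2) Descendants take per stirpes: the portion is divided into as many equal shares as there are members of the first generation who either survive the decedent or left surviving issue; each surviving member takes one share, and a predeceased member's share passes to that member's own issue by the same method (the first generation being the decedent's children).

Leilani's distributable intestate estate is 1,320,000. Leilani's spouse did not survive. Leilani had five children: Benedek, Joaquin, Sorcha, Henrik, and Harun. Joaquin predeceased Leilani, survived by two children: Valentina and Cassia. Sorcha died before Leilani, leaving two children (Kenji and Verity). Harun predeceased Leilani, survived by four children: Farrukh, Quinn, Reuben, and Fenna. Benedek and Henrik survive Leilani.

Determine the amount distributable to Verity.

The entire 1,320,000 passes to the descendants.
That amount (1,320,000) is divided into 5 shares of 264,000: Benedek and Henrik each take 264,000; Joaquin's 264,000 share passes to Joaquin's issue; Sorcha's 264,000 share passes to Sorcha's issue; Harun's 264,000 share passes to Harun's issue.
Joaquin's share (264,000) is divided into 2 shares of 132,000: Valentina and Cassia each take 132,000.
Sorcha's share (264,000) is divided into 2 shares of 132,000: Kenji and Verity each take 132,000.
Harun's share (264,000) is divided into 4 shares of 66,000: Farrukh, Quinn, Reuben, and Fenna each take 66,000.

Verity receives 132,000.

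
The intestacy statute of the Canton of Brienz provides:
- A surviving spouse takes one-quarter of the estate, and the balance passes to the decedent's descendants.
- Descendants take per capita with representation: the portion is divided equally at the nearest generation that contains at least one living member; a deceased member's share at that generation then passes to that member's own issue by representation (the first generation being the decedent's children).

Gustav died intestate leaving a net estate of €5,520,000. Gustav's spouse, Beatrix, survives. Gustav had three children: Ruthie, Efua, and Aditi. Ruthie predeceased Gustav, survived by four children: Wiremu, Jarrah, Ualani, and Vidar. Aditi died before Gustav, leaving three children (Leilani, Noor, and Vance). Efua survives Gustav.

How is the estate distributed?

Beatrix: €1,380,000; Wiremu: €345,000; Jarrah: €345,000; Ualani: €345,000; Vidar: €345,000; Efua: €1,380,000; Leilani: €460,000; Noor: €460,000; Vance: €460,000

Beatrix takes one-quarter of €5,520,000 = €1,380,000. The remaining €4,140,000 passes to the descendants.
The descendants' portion (€4,140,000) is divided into 3 shares of €1,380,000: Efua takes €1,380,000; Ruthie's €1,380,000 share passes to Ruthie's issue; Aditi's €1,380,000 share passes to Aditi's issue.
Ruthie's share (€1,380,000) is divided into 4 shares of €345,000: Wiremu, Jarrah, Ualani, and Vidar each take €345,000.
Aditi's share (€1,380,000) is divided into 3 shares of €460,000: Leilani, Noor, and Vance each take €460,000.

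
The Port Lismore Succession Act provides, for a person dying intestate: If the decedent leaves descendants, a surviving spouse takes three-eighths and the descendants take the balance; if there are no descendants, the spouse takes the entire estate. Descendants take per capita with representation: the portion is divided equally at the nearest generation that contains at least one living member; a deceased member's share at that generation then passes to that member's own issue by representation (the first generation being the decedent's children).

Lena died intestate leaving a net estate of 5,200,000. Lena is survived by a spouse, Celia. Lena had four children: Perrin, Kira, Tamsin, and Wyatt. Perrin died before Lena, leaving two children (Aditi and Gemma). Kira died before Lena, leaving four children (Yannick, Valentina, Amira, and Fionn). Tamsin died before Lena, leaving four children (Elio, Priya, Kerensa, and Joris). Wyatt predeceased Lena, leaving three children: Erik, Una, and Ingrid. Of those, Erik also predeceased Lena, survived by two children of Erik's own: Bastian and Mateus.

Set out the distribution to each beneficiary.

Celia takes three-eighths of 5,200,000 = 1,950,000. The remaining 3,250,000 passes to the descendants.
No child survives, so the initial division is made at the grandchildren's generation.
The descendants' portion (3,250,000) is divided into 13 shares of 250,000: Aditi, Gemma, Yannick, Valentina, Amira, Fionn, Elio, Priya, Kerensa, Joris, Una, and Ingrid each take 250,000; Erik's 250,000 share passes to Erik's issue.
Erik's share (250,000) is divided into 2 shares of 125,000: Bastian and Mateus each take 125,000.

Celia: 1,950,000; Aditi: 250,000; Gemma: 250,000; Yannick: 250,000; Valentina: 250,000; Amira: 250,000; Fionn: 250,000; Elio: 250,000; Priya: 250,000; Kerensa: 250,000; Joris: 250,000; Bastian: 125,000; Mateus: 125,000; Una: 250,000; Ingrid: 250,000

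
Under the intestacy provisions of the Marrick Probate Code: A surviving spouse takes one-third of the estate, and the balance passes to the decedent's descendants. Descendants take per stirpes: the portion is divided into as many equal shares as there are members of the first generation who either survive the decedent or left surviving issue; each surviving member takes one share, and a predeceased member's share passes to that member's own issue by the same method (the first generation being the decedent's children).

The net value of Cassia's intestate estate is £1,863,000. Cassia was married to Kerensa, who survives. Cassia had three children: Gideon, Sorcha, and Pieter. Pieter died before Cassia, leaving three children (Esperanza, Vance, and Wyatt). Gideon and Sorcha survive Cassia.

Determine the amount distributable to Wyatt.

Kerensa takes one-third of £1,863,000 = £621,000. The remaining £1,242,000 passes to the descendants.
The descendants' portion (£1,242,000) is divided into 3 shares of £414,000: Gideon and Sorcha each take £414,000; Pieter's £414,000 share passes to Pieter's issue.
Pieter's share (£414,000) is divided into 3 shares of £138,000: Esperanza, Vance, and Wyatt each take £138,000.

Wyatt receives £138,000.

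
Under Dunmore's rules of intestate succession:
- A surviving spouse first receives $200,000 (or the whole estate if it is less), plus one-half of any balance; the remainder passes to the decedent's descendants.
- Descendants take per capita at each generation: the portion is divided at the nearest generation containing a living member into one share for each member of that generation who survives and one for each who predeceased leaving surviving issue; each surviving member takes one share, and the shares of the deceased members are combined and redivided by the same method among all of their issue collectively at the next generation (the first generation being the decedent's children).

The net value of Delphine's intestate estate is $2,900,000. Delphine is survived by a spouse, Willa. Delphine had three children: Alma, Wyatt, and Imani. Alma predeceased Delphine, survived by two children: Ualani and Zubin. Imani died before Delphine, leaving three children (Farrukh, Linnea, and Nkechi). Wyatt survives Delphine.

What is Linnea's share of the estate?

Willa first takes $200,000, leaving a balance of $2,700,000. Willa then takes one-half of the balance ($1,350,000), for a total of $1,550,000. The remaining $1,350,000 passes to the descendants.
The descendants' portion ($1,350,000) is divided at the children's generation into 3 shares of $450,000. Wyatt takes $450,000. The 2 shares of the deceased (Alma and Imani) are combined into a pool of $900,000.
That pool ($900,000) is divided at the grandchildren's generation equally among Ualani, Zubin, Farrukh, Linnea, and Nkechi: $180,000 each.

Linnea receives $180,000.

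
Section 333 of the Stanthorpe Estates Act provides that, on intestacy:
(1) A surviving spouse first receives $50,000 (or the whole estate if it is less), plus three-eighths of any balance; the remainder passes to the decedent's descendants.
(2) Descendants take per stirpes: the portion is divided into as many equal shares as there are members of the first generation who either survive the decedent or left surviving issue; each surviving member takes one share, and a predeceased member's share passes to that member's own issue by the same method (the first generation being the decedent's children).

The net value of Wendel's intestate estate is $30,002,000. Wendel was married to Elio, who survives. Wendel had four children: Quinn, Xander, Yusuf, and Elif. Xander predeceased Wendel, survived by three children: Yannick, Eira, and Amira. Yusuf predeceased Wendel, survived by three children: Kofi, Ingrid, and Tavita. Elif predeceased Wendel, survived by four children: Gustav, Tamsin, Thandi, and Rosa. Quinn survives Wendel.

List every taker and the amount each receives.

Elio first takes $50,000, leaving a balance of $29,952,000. Elio then takes three-eighths of the balance ($11,232,000), for a total of $11,282,000. The remaining $18,720,000 passes to the descendants.
The descendants' portion ($18,720,000) is divided into 4 shares of $4,680,000: Quinn takes $4,680,000; Xander's $4,680,000 share passes to Xander's issue; Yusuf's $4,680,000 share passes to Yusuf's issue; Elif's $4,680,000 share passes to Elif's issue.
Xander's share ($4,680,000) is divided into 3 shares of $1,560,000: Yannick, Eira, and Amira each take $1,560,000.
Yusuf's share ($4,680,000) is divided into 3 shares of $1,560,000: Kofi, Ingrid, and Tavita each take $1,560,000.
Elif's share ($4,680,000) is divided into 4 shares of $1,170,000: Gustav, Tamsin, Thandi, and Rosa each take $1,170,000.

Elio: $11,282,000; Quinn: $4,680,000; Yannick: $1,560,000; Eira: $1,560,000; Amira: $1,560,000; Kofi: $1,560,000; Ingrid: $1,560,000; Tavita: $1,560,000; Gustav: $1,170,000; Tamsin: $1,170,000; Thandi: $1,170,000; Rosa: $1,170,000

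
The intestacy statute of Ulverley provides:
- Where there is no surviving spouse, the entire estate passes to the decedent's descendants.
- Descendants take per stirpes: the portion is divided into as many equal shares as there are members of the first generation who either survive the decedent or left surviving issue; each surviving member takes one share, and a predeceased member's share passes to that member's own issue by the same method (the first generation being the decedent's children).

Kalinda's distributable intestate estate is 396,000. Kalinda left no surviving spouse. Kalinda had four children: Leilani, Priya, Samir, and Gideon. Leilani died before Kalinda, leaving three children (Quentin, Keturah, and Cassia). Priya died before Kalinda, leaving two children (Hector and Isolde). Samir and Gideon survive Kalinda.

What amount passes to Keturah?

Keturah receives 33,000.

The entire 396,000 passes to the descendants.
That amount (396,000) is divided into 4 shares of 99,000: Samir and Gideon each take 99,000; Leilani's 99,000 share passes to Leilani's issue; Priya's 99,000 share passes to Priya's issue.
Leilani's share (99,000) is divided into 3 shares of 33,000: Quentin, Keturah, and Cassia each take 33,000.
Priya's share (99,000) is divided into 2 shares of 49,500: Hector and Isolde each take 49,500.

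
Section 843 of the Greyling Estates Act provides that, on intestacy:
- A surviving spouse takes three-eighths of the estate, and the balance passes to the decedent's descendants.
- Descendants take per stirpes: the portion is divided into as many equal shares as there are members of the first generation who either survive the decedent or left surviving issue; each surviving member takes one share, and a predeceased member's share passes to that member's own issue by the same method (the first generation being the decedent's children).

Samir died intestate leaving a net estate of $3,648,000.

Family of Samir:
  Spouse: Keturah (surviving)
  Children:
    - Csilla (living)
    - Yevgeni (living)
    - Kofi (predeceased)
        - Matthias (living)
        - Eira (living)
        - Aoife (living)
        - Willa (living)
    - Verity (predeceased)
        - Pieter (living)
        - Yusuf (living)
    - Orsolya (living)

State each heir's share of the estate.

Keturah: $1,368,000; Csilla: $456,000; Yevgeni: $456,000; Matthias: $114,000; Eira: $114,000; Aoife: $114,000; Willa: $114,000; Pieter: $228,000; Yusuf: $228,000; Orsolya: $456,000

Keturah takes three-eighths of $3,648,000 = $1,368,000. The remaining $2,280,000 passes to the descendants.
The descendants' portion ($2,280,000) is divided into 5 shares of $456,000: Csilla, Yevgeni, and Orsolya each take $456,000; Kofi's $456,000 share passes to Kofi's issue; Verity's $456,000 share passes to Verity's issue.
Kofi's share ($456,000) is divided into 4 shares of $114,000: Matthias, Eira, Aoife, and Willa each take $114,000.
Verity's share ($456,000) is divided into 2 shares of $228,000: Pieter and Yusuf each take $228,000.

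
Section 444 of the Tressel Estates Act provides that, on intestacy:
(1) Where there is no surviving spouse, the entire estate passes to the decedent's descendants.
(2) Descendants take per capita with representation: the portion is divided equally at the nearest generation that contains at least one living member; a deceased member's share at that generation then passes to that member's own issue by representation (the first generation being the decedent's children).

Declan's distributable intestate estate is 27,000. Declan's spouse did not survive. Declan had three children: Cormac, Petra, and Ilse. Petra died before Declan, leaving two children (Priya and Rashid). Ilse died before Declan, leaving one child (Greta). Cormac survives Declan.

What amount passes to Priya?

The entire 27,000 passes to the descendants.
That amount (27,000) is divided into 3 shares of 9,000: Cormac takes 9,000; Petra's 9,000 share passes to Petra's issue; Ilse's 9,000 share passes to Ilse's issue.
Petra's share (9,000) is divided into 2 shares of 4,500: Priya and Rashid each take 4,500.
Ilse's share (9,000) passes entirely to Greta.

Priya receives 4,500.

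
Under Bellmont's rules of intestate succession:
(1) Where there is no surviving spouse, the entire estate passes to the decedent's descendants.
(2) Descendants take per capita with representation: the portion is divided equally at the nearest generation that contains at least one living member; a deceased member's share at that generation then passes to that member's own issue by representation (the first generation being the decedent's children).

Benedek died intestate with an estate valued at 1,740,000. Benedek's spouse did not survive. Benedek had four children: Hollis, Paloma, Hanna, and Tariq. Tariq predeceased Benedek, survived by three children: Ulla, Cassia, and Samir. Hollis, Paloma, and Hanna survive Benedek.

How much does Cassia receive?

The entire 1,740,000 passes to the descendants.
That amount (1,740,000) is divided into 4 shares of 435,000: Hollis, Paloma, and Hanna each take 435,000; Tariq's 435,000 share passes to Tariq's issue.
Tariq's share (435,000) is divided into 3 shares of 145,000: Ulla, Cassia, and Samir each take 145,000.

Cassia receives 145,000.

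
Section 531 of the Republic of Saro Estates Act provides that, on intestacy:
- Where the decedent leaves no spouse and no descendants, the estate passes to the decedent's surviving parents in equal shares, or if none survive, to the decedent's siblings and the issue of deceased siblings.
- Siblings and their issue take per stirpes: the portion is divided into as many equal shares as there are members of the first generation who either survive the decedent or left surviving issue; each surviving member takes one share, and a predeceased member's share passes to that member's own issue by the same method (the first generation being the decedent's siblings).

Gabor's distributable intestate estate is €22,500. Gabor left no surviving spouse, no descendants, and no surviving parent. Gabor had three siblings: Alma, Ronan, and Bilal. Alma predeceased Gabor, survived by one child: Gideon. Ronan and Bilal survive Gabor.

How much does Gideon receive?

The entire €22,500 passes to the siblings and their issue.
That amount (€22,500) is divided into 3 shares of €7,500: Ronan and Bilal each take €7,500; Alma's €7,500 share passes to Alma's issue.
Alma's share (€7,500) passes entirely to Gideon.

Gideon receives €7,500.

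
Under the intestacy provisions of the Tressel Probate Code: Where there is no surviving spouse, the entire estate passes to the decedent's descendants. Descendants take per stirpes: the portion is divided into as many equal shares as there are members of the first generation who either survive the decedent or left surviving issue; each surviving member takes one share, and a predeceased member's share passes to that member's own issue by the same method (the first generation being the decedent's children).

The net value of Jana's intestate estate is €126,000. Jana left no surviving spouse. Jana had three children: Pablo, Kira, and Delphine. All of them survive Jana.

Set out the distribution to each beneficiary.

Pablo: €42,000; Kira: €42,000; Delphine: €42,000

The entire €126,000 passes to the descendants.
That amount (€126,000) is divided into 3 shares of €42,000: Pablo, Kira, and Delphine each take €42,000.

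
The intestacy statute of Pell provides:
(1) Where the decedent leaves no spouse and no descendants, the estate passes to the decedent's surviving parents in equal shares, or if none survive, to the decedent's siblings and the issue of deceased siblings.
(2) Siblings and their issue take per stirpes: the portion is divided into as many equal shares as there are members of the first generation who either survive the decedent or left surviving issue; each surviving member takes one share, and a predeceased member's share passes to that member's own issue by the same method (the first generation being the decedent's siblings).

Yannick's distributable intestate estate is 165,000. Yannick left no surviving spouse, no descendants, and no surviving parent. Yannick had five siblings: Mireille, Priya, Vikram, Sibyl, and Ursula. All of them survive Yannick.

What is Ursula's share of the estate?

The entire 165,000 passes to the siblings and their issue.
That amount (165,000) is divided into 5 shares of 33,000: Mireille, Priya, Vikram, Sibyl, and Ursula each take 33,000.

Ursula receives 33,000.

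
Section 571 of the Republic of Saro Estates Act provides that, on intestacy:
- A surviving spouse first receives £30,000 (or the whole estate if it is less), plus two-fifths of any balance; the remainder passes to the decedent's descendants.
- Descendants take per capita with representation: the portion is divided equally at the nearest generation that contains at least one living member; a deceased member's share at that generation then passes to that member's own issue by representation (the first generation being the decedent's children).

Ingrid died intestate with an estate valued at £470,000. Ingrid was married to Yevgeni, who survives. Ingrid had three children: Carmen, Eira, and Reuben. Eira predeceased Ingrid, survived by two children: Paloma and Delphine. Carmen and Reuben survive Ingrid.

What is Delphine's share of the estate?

Yevgeni first takes £30,000, leaving a balance of £440,000. Yevgeni then takes two-fifths of the balance (£176,000), for a total of £206,000. The remaining £264,000 passes to the descendants.
The descendants' portion (£264,000) is divided into 3 shares of £88,000: Carmen and Reuben each take £88,000; Eira's £88,000 share passes to Eira's issue.
Eira's share (£88,000) is divided into 2 shares of £44,000: Paloma and Delphine each take £44,000.

Delphine receives £44,000.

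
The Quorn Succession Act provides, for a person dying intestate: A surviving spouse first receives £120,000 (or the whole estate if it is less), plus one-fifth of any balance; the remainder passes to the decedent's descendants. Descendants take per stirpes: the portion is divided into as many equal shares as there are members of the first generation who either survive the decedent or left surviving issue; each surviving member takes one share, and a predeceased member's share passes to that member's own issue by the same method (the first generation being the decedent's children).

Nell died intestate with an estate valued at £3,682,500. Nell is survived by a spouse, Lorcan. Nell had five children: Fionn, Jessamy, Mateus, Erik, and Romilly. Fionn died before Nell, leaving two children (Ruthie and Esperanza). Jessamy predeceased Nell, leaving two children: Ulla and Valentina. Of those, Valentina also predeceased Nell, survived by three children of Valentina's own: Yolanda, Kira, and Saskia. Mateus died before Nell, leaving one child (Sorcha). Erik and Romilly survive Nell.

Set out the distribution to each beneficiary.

Lorcan: £832,500; Ruthie: £285,000; Esperanza: £285,000; Ulla: £285,000; Yolanda: £95,000; Kira: £95,000; Saskia: £95,000; Sorcha: £570,000; Erik: £570,000; Romilly: £570,000

Lorcan first takes £120,000, leaving a balance of £3,562,500. Lorcan then takes one-fifth of the balance (£712,500), for a total of £832,500. The remaining £2,850,000 passes to the descendants.
The descendants' portion (£2,850,000) is divided into 5 shares of £570,000: Erik and Romilly each take £570,000; Fionn's £570,000 share passes to Fionn's issue; Jessamy's £570,000 share passes to Jessamy's issue; Mateus's £570,000 share passes to Mateus's issue.
Fionn's share (£570,000) is divided into 2 shares of £285,000: Ruthie and Esperanza each take £285,000.
Jessamy's share (£570,000) is divided into 2 shares of £285,000: Ulla takes £285,000; Valentina's £285,000 share passes to Valentina's issue.
Valentina's share (£285,000) is divided into 3 shares of £95,000: Yolanda, Kira, and Saskia each take £95,000.
Mateus's share (£570,000) passes entirely to Sorcha.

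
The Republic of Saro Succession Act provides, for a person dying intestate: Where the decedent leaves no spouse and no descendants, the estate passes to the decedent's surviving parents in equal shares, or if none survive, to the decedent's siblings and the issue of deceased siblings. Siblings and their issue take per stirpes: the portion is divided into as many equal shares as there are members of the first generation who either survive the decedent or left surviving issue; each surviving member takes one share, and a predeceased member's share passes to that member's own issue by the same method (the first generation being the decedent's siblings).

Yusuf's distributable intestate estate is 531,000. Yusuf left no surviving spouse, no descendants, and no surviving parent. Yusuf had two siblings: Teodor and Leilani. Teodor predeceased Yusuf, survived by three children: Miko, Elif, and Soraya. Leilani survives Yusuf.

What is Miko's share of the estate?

The entire 531,000 passes to the siblings and their issue.
That amount (531,000) is divided into 2 shares of 265,500: Leilani takes 265,500; Teodor's 265,500 share passes to Teodor's issue.
Teodor's share (265,500) is divided into 3 shares of 88,500: Miko, Elif, and Soraya each take 88,500.

Miko receives 88,500.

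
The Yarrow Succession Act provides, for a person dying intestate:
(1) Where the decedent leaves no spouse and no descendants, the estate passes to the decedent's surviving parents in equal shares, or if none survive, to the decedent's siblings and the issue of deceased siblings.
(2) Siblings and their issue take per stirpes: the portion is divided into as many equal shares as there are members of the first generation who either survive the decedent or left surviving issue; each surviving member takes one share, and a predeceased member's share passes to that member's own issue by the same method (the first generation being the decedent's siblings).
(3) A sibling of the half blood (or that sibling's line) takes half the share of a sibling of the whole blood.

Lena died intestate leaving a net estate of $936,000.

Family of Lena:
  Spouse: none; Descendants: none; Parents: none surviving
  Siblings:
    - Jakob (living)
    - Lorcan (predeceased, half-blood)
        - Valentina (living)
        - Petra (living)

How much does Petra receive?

The entire $936,000 passes to the siblings and their issue.
Counting each half-blood sibling's line as half a unit, there are 3/2 units in $936,000, so one unit is $624,000. Whole-blood lines (Jakob) take $624,000 each; half-blood lines (Lorcan) take $312,000 each.
Lorcan's share ($312,000) is divided into 2 shares of $156,000: Valentina and Petra each take $156,000.

Petra receives $156,000.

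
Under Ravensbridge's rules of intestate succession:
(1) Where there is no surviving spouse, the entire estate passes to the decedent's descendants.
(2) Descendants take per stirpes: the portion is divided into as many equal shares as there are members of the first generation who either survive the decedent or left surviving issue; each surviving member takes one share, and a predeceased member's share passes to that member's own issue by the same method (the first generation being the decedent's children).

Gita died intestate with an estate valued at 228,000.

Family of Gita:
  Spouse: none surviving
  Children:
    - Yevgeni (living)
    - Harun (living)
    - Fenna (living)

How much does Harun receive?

Harun receives 76,000.

The entire 228,000 passes to the descendants.
That amount (228,000) is divided into 3 shares of 76,000: Yevgeni, Harun, and Fenna each take 76,000.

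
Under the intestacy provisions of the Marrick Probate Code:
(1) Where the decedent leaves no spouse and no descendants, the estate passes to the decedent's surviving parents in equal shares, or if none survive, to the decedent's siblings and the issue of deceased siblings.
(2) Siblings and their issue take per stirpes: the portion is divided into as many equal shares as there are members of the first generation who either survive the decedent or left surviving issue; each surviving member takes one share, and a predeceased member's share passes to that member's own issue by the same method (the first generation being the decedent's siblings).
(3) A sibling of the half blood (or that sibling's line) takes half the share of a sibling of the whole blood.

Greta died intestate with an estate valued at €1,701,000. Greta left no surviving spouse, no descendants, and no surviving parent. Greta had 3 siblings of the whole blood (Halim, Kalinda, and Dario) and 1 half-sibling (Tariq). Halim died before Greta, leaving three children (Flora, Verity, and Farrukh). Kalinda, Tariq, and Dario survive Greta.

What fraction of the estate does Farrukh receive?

Farrukh receives 2/21 of the estate.

The entire €1,701,000 passes to the siblings and their issue.
Counting each half-blood sibling's line as half a unit, there are 7/2 units in €1,701,000, so one unit is €486,000. Whole-blood lines (Halim, Kalinda, and Dario) take €486,000 each; half-blood lines (Tariq) take €243,000 each.
Halim's share (€486,000) is divided into 3 shares of €162,000: Flora, Verity, and Farrukh each take €162,000.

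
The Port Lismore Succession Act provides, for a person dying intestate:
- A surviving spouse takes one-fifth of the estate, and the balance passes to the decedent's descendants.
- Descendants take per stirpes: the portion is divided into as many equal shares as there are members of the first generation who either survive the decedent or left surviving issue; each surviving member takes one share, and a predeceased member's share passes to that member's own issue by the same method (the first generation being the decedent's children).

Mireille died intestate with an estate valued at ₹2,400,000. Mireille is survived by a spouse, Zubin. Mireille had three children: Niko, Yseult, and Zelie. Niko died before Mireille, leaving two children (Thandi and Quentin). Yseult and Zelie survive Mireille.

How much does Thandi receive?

Zubin takes one-fifth of ₹2,400,000 = ₹480,000. The remaining ₹1,920,000 passes to the descendants.
The descendants' portion (₹1,920,000) is divided into 3 shares of ₹640,000: Yseult and Zelie each take ₹640,000; Niko's ₹640,000 share passes to Niko's issue.
Niko's share (₹640,000) is divided into 2 shares of ₹320,000: Thandi and Quentin each take ₹320,000.

Thandi receives ₹320,000.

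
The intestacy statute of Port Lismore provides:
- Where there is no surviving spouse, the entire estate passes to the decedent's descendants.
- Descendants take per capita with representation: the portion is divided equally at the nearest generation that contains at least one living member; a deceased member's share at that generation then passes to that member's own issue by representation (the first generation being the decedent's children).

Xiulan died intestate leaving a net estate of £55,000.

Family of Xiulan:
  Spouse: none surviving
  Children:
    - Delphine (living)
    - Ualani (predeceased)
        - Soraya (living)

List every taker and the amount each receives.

Delphine: £27,500; Soraya: £27,500

The entire £55,000 passes to the descendants.
That amount (£55,000) is divided into 2 shares of £27,500: Delphine takes £27,500; Ualani's £27,500 share passes to Ualani's issue.
Ualani's share (£27,500) passes entirely to Soraya.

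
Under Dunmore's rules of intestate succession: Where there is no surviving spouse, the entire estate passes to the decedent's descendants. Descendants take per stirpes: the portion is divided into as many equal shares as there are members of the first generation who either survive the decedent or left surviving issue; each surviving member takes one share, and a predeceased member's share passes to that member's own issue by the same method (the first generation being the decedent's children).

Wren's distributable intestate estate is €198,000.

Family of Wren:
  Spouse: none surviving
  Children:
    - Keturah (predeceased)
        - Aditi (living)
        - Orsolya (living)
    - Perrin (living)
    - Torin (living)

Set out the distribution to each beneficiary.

Aditi: €33,000; Orsolya: €33,000; Perrin: €66,000; Torin: €66,000

The entire €198,000 passes to the descendants.
That amount (€198,000) is divided into 3 shares of €66,000: Perrin and Torin each take €66,000; Keturah's €66,000 share passes to Keturah's issue.
Keturah's share (€66,000) is divided into 2 shares of €33,000: Aditi and Orsolya each take €33,000.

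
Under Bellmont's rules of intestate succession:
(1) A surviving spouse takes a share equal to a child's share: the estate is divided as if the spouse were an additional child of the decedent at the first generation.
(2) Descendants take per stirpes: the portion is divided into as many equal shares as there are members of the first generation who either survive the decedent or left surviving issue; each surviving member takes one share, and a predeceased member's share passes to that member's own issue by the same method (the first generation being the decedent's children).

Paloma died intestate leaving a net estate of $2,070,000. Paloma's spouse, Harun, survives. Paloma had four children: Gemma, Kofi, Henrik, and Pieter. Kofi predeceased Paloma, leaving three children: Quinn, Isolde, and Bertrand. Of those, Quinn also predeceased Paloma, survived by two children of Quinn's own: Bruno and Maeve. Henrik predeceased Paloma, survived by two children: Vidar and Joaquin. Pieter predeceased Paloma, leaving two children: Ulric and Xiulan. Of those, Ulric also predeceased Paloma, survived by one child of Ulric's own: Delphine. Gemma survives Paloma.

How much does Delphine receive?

The spouse counts as an additional share at the children's level, so there are 5 primary shares of $414,000. Harun takes one such share ($414,000).
The children's combined portion ($1,656,000) is divided into 4 shares of $414,000: Gemma takes $414,000; Kofi's $414,000 share passes to Kofi's issue; Henrik's $414,000 share passes to Henrik's issue; Pieter's $414,000 share passes to Pieter's issue.
Kofi's share ($414,000) is divided into 3 shares of $138,000: Isolde and Bertrand each take $138,000; Quinn's $138,000 share passes to Quinn's issue.
Quinn's share ($138,000) is divided into 2 shares of $69,000: Bruno and Maeve each take $69,000.
Henrik's share ($414,000) is divided into 2 shares of $207,000: Vidar and Joaquin each take $207,000.
Pieter's share ($414,000) is divided into 2 shares of $207,000: Xiulan takes $207,000; Ulric's $207,000 share passes to Ulric's issue.
Ulric's share ($207,000) passes entirely to Delphine.

Delphine receives $207,000.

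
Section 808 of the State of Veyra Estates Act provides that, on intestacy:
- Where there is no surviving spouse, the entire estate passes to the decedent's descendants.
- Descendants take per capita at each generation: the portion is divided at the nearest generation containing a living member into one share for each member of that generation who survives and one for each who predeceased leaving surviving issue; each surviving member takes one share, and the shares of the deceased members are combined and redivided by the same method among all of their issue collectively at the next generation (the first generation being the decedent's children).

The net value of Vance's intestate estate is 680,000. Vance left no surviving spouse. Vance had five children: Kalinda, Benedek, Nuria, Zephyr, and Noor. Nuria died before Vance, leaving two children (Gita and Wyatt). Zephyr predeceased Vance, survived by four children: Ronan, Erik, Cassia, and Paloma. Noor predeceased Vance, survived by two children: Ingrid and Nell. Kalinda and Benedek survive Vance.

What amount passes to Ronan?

Ronan receives 51,000.

The entire 680,000 passes to the descendants.
That amount (680,000) is divided at the children's generation into 5 shares of 136,000. Kalinda and Benedek each take 136,000. The 3 shares of the deceased (Nuria, Zephyr, and Noor) are combined into a pool of 408,000.
That pool (408,000) is divided at the grandchildren's generation equally among Gita, Wyatt, Ronan, Erik, Cassia, Paloma, Ingrid, and Nell: 51,000 each.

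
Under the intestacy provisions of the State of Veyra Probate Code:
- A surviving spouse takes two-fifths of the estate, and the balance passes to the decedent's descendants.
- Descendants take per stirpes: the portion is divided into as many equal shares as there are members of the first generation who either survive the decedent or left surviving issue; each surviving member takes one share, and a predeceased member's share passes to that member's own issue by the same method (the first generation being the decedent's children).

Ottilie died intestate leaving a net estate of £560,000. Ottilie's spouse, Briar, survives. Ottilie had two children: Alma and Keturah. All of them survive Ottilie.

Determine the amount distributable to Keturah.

Keturah receives £168,000.

Briar takes two-fifths of £560,000 = £224,000. The remaining £336,000 passes to the descendants.
The descendants' portion (£336,000) is divided into 2 shares of £168,000: Alma and Keturah each take £168,000.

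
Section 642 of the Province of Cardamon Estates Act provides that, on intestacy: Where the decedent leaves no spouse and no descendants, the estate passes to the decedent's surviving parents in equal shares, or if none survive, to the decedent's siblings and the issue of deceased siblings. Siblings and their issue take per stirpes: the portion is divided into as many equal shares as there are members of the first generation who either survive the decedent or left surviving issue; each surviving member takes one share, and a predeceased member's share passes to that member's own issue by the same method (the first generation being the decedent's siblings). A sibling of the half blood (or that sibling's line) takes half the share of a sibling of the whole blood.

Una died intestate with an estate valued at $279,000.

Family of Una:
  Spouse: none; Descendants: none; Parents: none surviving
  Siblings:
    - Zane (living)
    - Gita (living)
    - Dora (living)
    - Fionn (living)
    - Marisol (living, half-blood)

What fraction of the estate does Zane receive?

Zane receives 2/9 of the estate.

The entire $279,000 passes to the siblings and their issue.
Counting each half-blood sibling's line as half a unit, there are 9/2 units in $279,000, so one unit is $62,000. Whole-blood lines (Zane, Gita, Dora, and Fionn) take $62,000 each; half-blood lines (Marisol) take $31,000 each.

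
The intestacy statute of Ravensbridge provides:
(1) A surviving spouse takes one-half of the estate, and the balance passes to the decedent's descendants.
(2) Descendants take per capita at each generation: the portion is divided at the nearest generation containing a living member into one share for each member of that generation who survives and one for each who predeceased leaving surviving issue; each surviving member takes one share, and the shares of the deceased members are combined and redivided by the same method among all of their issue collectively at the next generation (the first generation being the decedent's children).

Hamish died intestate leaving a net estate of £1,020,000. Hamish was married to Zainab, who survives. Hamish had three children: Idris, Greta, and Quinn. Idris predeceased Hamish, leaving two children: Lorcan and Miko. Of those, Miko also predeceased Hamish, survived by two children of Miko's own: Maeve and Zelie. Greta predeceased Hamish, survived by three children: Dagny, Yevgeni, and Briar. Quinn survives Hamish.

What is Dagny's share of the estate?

Dagny receives £68,000.

Zainab takes one-half of £1,020,000 = £510,000. The remaining £510,000 passes to the descendants.
The descendants' portion (£510,000) is divided at the children's generation into 3 shares of £170,000. Quinn takes £170,000. The 2 shares of the deceased (Idris and Greta) are combined into a pool of £340,000.
That pool (£340,000) is divided at the grandchildren's generation into 5 shares of £68,000. Lorcan, Dagny, Yevgeni, and Briar each take £68,000. The remaining share for the deceased Miko (£68,000) is carried to the next generation.
That pool (£68,000) is divided at the great-grandchildren's generation equally among Maeve and Zelie: £34,000 each.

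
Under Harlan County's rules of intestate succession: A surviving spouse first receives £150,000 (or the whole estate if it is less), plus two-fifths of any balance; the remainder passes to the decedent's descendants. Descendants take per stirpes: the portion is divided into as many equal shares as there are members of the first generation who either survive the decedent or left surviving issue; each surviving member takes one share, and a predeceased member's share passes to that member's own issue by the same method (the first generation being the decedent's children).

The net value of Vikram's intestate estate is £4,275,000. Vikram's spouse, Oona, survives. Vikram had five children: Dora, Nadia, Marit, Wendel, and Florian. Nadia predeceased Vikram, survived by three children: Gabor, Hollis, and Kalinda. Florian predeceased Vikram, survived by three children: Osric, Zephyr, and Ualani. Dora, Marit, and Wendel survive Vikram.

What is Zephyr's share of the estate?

Oona first takes £150,000, leaving a balance of £4,125,000. Oona then takes two-fifths of the balance (£1,650,000), for a total of £1,800,000. The remaining £2,475,000 passes to the descendants.
The descendants' portion (£2,475,000) is divided into 5 shares of £495,000: Dora, Marit, and Wendel each take £495,000; Nadia's £495,000 share passes to Nadia's issue; Florian's £495,000 share passes to Florian's issue.
Nadia's share (£495,000) is divided into 3 shares of £165,000: Gabor, Hollis, and Kalinda each take £165,000.
Florian's share (£495,000) is divided into 3 shares of £165,000: Osric, Zephyr, and Ualani each take £165,000.

Zephyr receives £165,000.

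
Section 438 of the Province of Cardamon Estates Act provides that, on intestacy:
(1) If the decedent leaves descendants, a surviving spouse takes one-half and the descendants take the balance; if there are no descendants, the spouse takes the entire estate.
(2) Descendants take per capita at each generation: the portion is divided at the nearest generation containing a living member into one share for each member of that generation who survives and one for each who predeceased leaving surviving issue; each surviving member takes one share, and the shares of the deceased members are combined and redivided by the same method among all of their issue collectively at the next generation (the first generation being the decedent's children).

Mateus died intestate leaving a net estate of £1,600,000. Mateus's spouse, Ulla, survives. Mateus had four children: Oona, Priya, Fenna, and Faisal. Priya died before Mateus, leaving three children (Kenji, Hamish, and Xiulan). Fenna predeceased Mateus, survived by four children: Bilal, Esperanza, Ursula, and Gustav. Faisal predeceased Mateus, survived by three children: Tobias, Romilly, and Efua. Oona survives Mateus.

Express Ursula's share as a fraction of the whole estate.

Ulla takes one-half of £1,600,000 = £800,000. The remaining £800,000 passes to the descendants.
The descendants' portion (£800,000) is divided at the children's generation into 4 shares of £200,000. Oona takes £200,000. The 3 shares of the deceased (Priya, Fenna, and Faisal) are combined into a pool of £600,000.
That pool (£600,000) is divided at the grandchildren's generation equally among Kenji, Hamish, Xiulan, Bilal, Esperanza, Ursula, Gustav, Tobias, Romilly, and Efua: £60,000 each.

Ursula receives 3/80 of the estate.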